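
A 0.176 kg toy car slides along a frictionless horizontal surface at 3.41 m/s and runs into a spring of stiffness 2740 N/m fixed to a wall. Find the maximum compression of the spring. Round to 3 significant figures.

x = 0.0273 m

Conservation of energy between contact and max compression: ½mv² = ½kx²
x = v√(m/k) = 3.41 × √(0.176/2740) = 0.02733 m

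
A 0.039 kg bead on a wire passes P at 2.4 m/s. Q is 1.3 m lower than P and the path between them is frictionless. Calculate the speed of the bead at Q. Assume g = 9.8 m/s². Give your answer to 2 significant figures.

Energy conservation between the two points: ½mv₀² + mgh = ½mv²
v² = v₀² + 2gh = (2.4)² + 2(9.8)(1.3) = 31.240
v = √31.240 = 5.589 m/s

v = 5.6 m/s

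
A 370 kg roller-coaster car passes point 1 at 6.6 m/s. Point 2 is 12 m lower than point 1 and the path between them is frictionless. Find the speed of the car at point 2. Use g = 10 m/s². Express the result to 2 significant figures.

Equating total energy at the two states: ½mv₀² + mgh = ½mv²
v² = v₀² + 2gh = (6.6)² + 2(10)(12) = 283.56
v = √283.56 = 16.84 m/s

v = 17 m/s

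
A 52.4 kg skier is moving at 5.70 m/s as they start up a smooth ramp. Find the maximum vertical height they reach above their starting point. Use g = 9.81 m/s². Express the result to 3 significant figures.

Setting KE at the bottom equal to PE gained: ½mv² = mgh
h = v²/(2g) = 5.70²/(2 × 9.81) = 1.656 m

h = 1.66 m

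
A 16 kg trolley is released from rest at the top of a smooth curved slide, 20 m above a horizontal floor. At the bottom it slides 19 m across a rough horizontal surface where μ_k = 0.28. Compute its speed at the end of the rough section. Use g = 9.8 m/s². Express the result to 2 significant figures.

v = 17 m/s

Energy bookkeeping (friction removes W_f = μ_k N d):
mgh = ½mv² + μ_k m g d
W_f = μ_k mg d = (0.28)(16)(9.8)(19) = 834.2 J
½mv² = mgh − W_f = 3136.0 − 834.2 = 2301.8 J
v = √(2 × 2301.8/16) = 16.96 m/s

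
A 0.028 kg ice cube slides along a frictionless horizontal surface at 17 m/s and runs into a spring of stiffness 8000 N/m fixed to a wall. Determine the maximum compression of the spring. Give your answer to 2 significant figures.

Conservation of energy between contact and max compression: ½mv² = ½kx²
x = v√(m/k) = 17 × √(0.028/8000) = 0.03180 m

x = 0.032 m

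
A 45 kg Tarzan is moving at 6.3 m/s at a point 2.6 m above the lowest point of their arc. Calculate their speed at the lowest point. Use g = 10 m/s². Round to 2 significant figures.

Mechanical energy is conserved (no friction): ½mv₀² + mgh = ½mv²
v² = v₀² + 2gh = (6.3)² + 2(10)(2.6) = 91.690
v = √91.690 = 9.575 m/s

v = 9.6 m/s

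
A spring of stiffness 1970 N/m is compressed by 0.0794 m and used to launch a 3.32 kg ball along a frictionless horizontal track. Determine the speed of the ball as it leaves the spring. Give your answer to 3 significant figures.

Conservation of energy: ½kx² = ½mv²
v = x√(k/m) = 0.0794 × √(1970/3.32) = 1.934 m/s

v = 1.93 m/s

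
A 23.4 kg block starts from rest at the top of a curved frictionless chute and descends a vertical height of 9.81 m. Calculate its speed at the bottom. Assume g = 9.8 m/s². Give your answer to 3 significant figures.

v = 13.9 m/s

By conservation of mechanical energy, mgh = ½mv²
v = √(2gh) = √(2 × 9.8 × 9.81) = √192.28 = 13.87 m/s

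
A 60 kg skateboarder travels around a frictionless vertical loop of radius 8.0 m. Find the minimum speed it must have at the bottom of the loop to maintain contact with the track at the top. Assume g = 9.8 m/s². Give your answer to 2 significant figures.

At the top: mg = mv_top²/r ⇒ v_top² = gr = 78.40 m²/s²
Energy from bottom to top (height 2r): ½mv_bot² = ½mv_top² + mg(2r)
v_bot² = gr + 4gr = 5gr = 392.0
v_bot = √(5gr) = 19.80 m/s

v = 20 m/s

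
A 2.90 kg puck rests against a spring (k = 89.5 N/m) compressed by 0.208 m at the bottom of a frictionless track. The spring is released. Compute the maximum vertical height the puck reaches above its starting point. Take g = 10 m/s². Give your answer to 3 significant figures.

h = 0.0668 m

All spring PE becomes gravitational PE at the highest point: ½kx² = mgh
h = kx²/(2mg) = (89.5)(0.208)²/(2 × 2.90 × 10) = 0.06676 m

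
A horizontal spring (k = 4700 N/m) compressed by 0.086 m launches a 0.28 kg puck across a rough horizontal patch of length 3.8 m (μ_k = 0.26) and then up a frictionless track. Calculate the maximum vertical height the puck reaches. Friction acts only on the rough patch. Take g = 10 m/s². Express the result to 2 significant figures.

Spring energy: E₀ = ½kx² = ½(4700)(0.086)² = 17.381 J
Friction: W_f = μ_k mg d = (0.26)(0.28)(10)(3.8) = 2.766 J
Energy at base of ramp: E = 17.381 − 2.766 = 14.614 J
At max height all remaining energy is PE: mgh = E ⇒ h = E/(mg) = 14.614/(0.28 × 10) = 5.219 m

h = 5.2 m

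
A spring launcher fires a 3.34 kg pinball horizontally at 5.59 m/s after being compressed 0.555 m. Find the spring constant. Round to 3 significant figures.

k = 339 N/m

Spring PE at full compression equals KE at release: ½kx² = ½mv²
k = mv²/x² = (3.34)(5.59)²/(0.555)² = 338.8 N/m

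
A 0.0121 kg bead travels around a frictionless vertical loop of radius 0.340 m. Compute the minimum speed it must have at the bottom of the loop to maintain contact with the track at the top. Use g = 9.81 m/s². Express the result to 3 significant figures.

At the top: mg = mv_top²/r ⇒ v_top² = gr = 3.335 m²/s²
Energy from bottom to top (height 2r): ½mv_bot² = ½mv_top² + mg(2r)
v_bot² = gr + 4gr = 5gr = 16.68
v_bot = √(5gr) = 4.084 m/s

v = 4.08 m/s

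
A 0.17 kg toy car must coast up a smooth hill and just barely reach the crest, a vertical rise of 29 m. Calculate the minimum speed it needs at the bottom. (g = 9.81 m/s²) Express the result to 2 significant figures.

v = 24 m/s

At the top it is momentarily at rest, so all KE converts to PE: ½mv² = mgh
v = √(2gh) = √(2 × 9.81 × 29) = 23.85 m/s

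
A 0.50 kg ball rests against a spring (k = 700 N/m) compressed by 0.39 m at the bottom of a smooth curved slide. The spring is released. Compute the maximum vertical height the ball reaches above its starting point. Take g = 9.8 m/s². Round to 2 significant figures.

h = 11 m

Energy conservation from release to the highest point: ½kx² = mgh
h = kx²/(2mg) = (700)(0.39)²/(2 × 0.50 × 9.8) = 10.86 m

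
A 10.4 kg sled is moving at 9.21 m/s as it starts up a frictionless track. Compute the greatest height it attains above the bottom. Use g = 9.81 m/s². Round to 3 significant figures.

By energy conservation, ½mv² = mgh
h = v²/(2g) = 9.21²/(2 × 9.81) = 4.323 m

h = 4.32 m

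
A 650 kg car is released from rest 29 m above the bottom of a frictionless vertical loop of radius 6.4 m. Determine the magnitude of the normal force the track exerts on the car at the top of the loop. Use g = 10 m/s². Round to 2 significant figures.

Energy from release to top (height 2r): mgh = ½mv_top² + mg(2r)
v_top² = 2g(h − 2r) = 2(10)(29 − 12.80) = 324.00 m²/s²
At the top, both N and weight point toward the centre: N + mg = mv_top²/r
N = m(v_top²/r − g) = 650(324.00/6.4 − 10) = 26406 N

N = 26000 N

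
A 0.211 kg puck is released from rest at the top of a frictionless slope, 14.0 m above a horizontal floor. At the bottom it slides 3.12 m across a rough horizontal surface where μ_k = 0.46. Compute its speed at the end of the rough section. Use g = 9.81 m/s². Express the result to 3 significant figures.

v = 15.7 m/s

Applying the work–energy principle:
mgh = ½mv² + μ_k m g d
W_f = μ_k mg d = (0.46)(0.211)(9.81)(3.12) = 2.971 J
½mv² = mgh − W_f = 28.979 − 2.971 = 26.008 J
v = √(2 × 26.008/0.211) = 15.70 m/s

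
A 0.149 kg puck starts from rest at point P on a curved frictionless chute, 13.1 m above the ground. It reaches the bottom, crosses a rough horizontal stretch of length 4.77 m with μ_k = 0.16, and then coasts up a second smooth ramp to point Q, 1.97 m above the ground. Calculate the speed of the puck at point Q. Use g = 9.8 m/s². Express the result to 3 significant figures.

Energy at P: mgh₁ = (0.149)(9.8)(13.1) = 19.129 J
Friction loss: W_f = μ_k mg d = 1.114 J
At Q: ½mv² + mgh₂ = mgh₁ − W_f
½mv² = 19.129 − 1.114 − 2.8766 = 15.138 J
v = √(2 × 15.138/0.149) = 14.25 m/s

v = 14.3 m/s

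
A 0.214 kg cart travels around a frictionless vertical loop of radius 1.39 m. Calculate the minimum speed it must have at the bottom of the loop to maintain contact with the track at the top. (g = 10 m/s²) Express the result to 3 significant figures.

v = 8.34 m/s

At the top: mg = mv_top²/r ⇒ v_top² = gr = 13.90 m²/s²
Energy from bottom to top (height 2r): ½mv_bot² = ½mv_top² + mg(2r)
v_bot² = gr + 4gr = 5gr = 69.50
v_bot = √(5gr) = 8.337 m/s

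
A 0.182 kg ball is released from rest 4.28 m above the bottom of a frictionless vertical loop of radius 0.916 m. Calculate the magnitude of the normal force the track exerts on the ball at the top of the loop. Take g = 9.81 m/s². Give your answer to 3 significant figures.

N = 7.76 N

Energy from release to top (height 2r): mgh = ½mv_top² + mg(2r)
v_top² = 2g(h − 2r) = 2(9.81)(4.28 − 1.832) = 48.030 m²/s²
At the top, both N and weight point toward the centre: N + mg = mv_top²/r
N = m(v_top²/r − g) = 0.182(48.030/0.916 − 9.81) = 7.758 N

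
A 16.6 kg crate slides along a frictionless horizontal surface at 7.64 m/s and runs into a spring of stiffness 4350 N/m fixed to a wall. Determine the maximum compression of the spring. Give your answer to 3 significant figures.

Conservation of energy between contact and max compression: ½mv² = ½kx²
x = v√(m/k) = 7.64 × √(16.6/4350) = 0.4720 m

x = 0.472 m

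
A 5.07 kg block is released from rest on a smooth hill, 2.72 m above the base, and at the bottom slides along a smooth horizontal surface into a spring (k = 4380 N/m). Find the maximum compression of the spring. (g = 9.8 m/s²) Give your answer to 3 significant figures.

At max compression the block is momentarily at rest: mgh = ½kx²
x = √(2mgh/k) = √(2 × 5.07 × 9.8 × 2.72 / 4380) = 0.2484 m

x = 0.248 m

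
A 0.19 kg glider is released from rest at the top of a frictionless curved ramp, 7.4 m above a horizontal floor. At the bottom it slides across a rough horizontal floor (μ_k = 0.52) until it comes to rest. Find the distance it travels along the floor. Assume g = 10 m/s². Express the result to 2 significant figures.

Applying the work–energy principle:
At rest all PE has been dissipated by friction: mgh = μ_k m g d
d = h/μ_k = 7.4/0.52 = 14.23 m

d = 14 m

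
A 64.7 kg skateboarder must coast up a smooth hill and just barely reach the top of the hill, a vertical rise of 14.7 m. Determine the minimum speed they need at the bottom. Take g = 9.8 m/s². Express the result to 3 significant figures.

v = 17.0 m/s

At the top they are momentarily at rest, so all KE converts to PE: ½mv² = mgh
v = √(2gh) = √(2 × 9.8 × 14.7) = 16.97 m/s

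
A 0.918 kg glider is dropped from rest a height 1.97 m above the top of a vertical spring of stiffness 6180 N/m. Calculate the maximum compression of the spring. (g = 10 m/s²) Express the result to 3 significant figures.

Measuring PE from the top of the relaxed spring, at max compression the glider has dropped H + x with zero KE, so:
mg(H + x) = ½kx²
½(6180)x² − (0.918)(10)x − (0.918)(10)(1.97) = 0
3090x² − 9.180x − 18.08 = 0
x = [9.180 + √(84.27 + 223526)]/(2 × 3090) = 0.07800 m

x = 0.0780 m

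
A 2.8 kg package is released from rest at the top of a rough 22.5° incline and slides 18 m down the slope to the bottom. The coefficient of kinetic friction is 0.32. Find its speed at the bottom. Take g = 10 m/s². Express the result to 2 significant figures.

v = 5.6 m/s

Taking the bottom as reference, mgh = ½mv² + μ_k N L with h = L sinθ, N = mg cosθ:
mgh = mgL sinθ = (2.8)(10)(18)sin22.5° = 192.87 J
W_f = μ_k mg cosθ · L = (0.32)(2.8)(10)cos22.5°·18 = 149.0 J
½mv² = 192.87 − 149.0 = 43.869 J
v = √(2 × 43.869/2.8) = 5.598 m/s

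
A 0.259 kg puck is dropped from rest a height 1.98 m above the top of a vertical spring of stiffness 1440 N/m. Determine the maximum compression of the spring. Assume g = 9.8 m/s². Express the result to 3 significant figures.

x = 0.0853 m

Take the reference level at the top of the uncompressed spring. At max compression the puck has fallen H + x and is momentarily at rest:
mg(H + x) = ½kx²
½(1440)x² − (0.259)(9.8)x − (0.259)(9.8)(1.98) = 0
720.0x² − 2.538x − 5.026 = 0
x = [2.538 + √(6.442 + 14474)]/(2 × 720.0) = 0.08533 m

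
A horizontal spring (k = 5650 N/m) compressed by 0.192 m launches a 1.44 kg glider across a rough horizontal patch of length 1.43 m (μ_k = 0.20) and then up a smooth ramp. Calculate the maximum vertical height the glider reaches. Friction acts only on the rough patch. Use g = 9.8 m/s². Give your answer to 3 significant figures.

Spring energy: E₀ = ½kx² = ½(5650)(0.192)² = 104.14 J
Friction: W_f = μ_k mg d = (0.20)(1.44)(9.8)(1.43) = 4.036 J
Energy at base of ramp: E = 104.14 − 4.036 = 100.10 J
At max height all remaining energy is PE: mgh = E ⇒ h = E/(mg) = 100.10/(1.44 × 9.8) = 7.094 m

h = 7.09 m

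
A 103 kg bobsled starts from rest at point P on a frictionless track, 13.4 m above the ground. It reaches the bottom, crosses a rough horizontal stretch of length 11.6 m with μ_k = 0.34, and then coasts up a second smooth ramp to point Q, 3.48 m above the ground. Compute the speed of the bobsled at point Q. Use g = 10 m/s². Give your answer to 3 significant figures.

v = 10.9 m/s

Energy at P: mgh₁ = (103)(10)(13.4) = 13802 J
Friction loss: W_f = μ_k mg d = 4062 J
At Q: ½mv² + mgh₂ = mgh₁ − W_f
½mv² = 13802 − 4062 − 3584.4 = 6155.3 J
v = √(2 × 6155.3/103) = 10.93 m/s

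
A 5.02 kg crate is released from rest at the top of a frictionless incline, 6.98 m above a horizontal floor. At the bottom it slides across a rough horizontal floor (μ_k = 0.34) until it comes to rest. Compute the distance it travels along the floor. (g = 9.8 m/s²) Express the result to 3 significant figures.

Energy bookkeeping (friction removes W_f = μ_k N d):
At rest all PE has been dissipated by friction: mgh = μ_k m g d
d = h/μ_k = 6.98/0.34 = 20.53 m

d = 20.5 m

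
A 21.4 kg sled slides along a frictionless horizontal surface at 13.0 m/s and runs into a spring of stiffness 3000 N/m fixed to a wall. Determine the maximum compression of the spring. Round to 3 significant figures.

x = 1.10 m

Conservation of energy between contact and max compression: ½mv² = ½kx²
x = v√(m/k) = 13.0 × √(21.4/3000) = 1.098 m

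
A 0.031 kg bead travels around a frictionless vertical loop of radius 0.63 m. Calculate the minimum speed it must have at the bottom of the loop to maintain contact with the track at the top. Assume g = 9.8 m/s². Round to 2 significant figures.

v = 5.6 m/s

At the top: mg = mv_top²/r ⇒ v_top² = gr = 6.174 m²/s²
Energy from bottom to top (height 2r): ½mv_bot² = ½mv_top² + mg(2r)
v_bot² = gr + 4gr = 5gr = 30.87
v_bot = √(5gr) = 5.556 m/s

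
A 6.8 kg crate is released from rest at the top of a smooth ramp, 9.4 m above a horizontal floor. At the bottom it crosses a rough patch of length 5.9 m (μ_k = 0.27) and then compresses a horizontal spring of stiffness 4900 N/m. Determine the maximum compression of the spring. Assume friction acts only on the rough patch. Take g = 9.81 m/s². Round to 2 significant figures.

Initial energy: E₁ = mgh = (6.8)(9.81)(9.4) = 627.06 J
Friction removes W_f = μ_k mg d = (0.27)(6.8)(9.81)(5.9) = 106.3 J
Energy reaching the spring: E = 627.06 − 106.3 = 520.79 J
At max compression ½kx² = E ⇒ x = √(2E/k) = √(2 × 520.79/4900) = 0.4610 m

x = 0.46 m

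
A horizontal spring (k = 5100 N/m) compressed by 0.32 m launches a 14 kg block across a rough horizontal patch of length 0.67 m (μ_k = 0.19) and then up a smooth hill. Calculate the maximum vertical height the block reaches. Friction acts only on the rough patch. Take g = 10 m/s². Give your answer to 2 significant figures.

Spring energy: E₀ = ½kx² = ½(5100)(0.32)² = 261.12 J
Friction: W_f = μ_k mg d = (0.19)(14)(10)(0.67) = 17.82 J
Energy at base of ramp: E = 261.12 − 17.82 = 243.30 J
At max height all remaining energy is PE: mgh = E ⇒ h = E/(mg) = 243.30/(14 × 10) = 1.738 m

h = 1.7 m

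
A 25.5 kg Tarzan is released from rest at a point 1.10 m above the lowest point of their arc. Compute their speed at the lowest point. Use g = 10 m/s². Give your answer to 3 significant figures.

Energy conservation between the two points: mgh = ½mv²
The mass cancels from both sides.
v = √(2gh) = √(2 × 10 × 1.10) = √22.000 = 4.690 m/s

v = 4.69 m/s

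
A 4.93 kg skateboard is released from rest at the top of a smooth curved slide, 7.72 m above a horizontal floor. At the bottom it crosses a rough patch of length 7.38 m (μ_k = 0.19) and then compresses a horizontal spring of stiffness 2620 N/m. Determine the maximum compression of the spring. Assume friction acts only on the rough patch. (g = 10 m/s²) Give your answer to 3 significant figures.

x = 0.488 m

Initial energy: E₁ = mgh = (4.93)(10)(7.72) = 380.60 J
Friction removes W_f = μ_k mg d = (0.19)(4.93)(10)(7.38) = 69.13 J
Energy reaching the spring: E = 380.60 − 69.13 = 311.47 J
At max compression ½kx² = E ⇒ x = √(2E/k) = √(2 × 311.47/2620) = 0.4876 m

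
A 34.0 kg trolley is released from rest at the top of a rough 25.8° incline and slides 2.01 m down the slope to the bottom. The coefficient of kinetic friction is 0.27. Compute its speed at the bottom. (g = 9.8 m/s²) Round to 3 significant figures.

Energy: mgh = ½mv² + W_f, with h = L sinθ and W_f = μ_k (mg cosθ) L
mgh = mgL sinθ = (34.0)(9.8)(2.01)sin25.8° = 291.49 J
W_f = μ_k mg cosθ · L = (0.27)(34.0)(9.8)cos25.8°·2.01 = 162.8 J
½mv² = 291.49 − 162.8 = 128.69 J
v = √(2 × 128.69/34.0) = 2.751 m/s

v = 2.75 m/s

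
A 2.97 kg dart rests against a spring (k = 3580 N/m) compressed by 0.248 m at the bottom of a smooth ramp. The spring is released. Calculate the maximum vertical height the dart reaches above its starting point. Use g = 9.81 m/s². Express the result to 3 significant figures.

h = 3.78 m

All spring PE becomes gravitational PE at the highest point: ½kx² = mgh
h = kx²/(2mg) = (3580)(0.248)²/(2 × 2.97 × 9.81) = 3.779 m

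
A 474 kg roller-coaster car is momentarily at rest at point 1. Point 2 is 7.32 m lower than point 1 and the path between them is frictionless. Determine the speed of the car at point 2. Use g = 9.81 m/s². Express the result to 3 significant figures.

v = 12.0 m/s

Energy conservation between the two points: mgh = ½mv²
v = √(2gh) = √(2 × 9.81 × 7.32) = √143.62 = 11.98 m/s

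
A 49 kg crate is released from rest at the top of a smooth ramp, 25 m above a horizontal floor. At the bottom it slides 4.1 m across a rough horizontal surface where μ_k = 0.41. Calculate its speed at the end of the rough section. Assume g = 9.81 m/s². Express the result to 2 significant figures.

Applying the work–energy principle:
mgh = ½mv² + μ_k m g d
W_f = μ_k mg d = (0.41)(49)(9.81)(4.1) = 808.0 J
½mv² = mgh − W_f = 12017 − 808.0 = 11209 J
v = √(2 × 11209/49) = 21.39 m/s

v = 21 m/s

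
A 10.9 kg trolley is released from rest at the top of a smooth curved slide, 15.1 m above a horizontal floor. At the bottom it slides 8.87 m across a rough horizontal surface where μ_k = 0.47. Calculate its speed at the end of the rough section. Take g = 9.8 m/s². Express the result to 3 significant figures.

v = 14.6 m/s

Energy bookkeeping (friction removes W_f = μ_k N d):
mgh = ½mv² + μ_k m g d
W_f = μ_k mg d = (0.47)(10.9)(9.8)(8.87) = 445.3 J
½mv² = mgh − W_f = 1613.0 − 445.3 = 1167.7 J
v = √(2 × 1167.7/10.9) = 14.64 m/s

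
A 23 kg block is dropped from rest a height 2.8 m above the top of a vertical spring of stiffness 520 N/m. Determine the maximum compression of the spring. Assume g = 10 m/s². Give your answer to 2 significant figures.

x = 2.1 m

Let x be the compression. The total drop is H + x, and the block is instantaneously at rest at max compression, so energy conservation gives:
mg(H + x) = ½kx²
½(520)x² − (23)(10)x − (23)(10)(2.8) = 0
260.0x² − 230.0x − 644.0 = 0
x = [230.0 + √(52900 + 669760)]/(2 × 260.0) = 2.077 m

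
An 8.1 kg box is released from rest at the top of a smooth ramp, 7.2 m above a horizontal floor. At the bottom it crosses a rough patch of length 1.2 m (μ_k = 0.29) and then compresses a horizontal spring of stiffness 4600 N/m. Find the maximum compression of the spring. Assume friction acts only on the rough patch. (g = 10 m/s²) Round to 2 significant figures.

x = 0.49 m

Initial energy: E₁ = mgh = (8.1)(10)(7.2) = 583.20 J
Friction removes W_f = μ_k mg d = (0.29)(8.1)(10)(1.2) = 28.19 J
Energy reaching the spring: E = 583.20 − 28.19 = 555.01 J
At max compression ½kx² = E ⇒ x = √(2E/k) = √(2 × 555.01/4600) = 0.4912 m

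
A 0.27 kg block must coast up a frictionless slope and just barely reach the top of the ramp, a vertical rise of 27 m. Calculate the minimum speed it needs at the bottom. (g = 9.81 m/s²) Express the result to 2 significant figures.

At the top it is momentarily at rest, so all KE converts to PE: ½mv² = mgh
v = √(2gh) = √(2 × 9.81 × 27) = 23.02 m/s

v = 23 m/s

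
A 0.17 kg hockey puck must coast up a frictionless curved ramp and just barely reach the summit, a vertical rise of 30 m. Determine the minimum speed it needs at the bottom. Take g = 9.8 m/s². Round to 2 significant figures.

v = 24 m/s

At the top it is momentarily at rest, so all KE converts to PE: ½mv² = mgh
v = √(2gh) = √(2 × 9.8 × 30) = 24.25 m/s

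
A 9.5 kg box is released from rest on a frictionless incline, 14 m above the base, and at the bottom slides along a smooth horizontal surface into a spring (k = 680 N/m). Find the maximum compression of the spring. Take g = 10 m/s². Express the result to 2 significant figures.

x = 2.0 m

At max compression the box is momentarily at rest: mgh = ½kx²
x = √(2mgh/k) = √(2 × 9.5 × 10 × 14 / 680) = 1.978 m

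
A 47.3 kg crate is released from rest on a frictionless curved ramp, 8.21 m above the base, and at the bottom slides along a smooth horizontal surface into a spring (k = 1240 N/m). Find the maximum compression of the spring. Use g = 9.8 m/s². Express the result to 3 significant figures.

x = 2.48 m

At max compression the crate is momentarily at rest: mgh = ½kx²
x = √(2mgh/k) = √(2 × 47.3 × 9.8 × 8.21 / 1240) = 2.478 m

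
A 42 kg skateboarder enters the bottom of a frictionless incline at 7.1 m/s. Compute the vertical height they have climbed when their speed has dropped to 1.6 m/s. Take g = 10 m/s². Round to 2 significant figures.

h = 2.4 m

Conservation of energy: ½mv₁² = ½mv₂² + mgh
h = (v₁² − v₂²)/(2g) = (7.1² − 1.6²)/(2 × 10) = 2.392 m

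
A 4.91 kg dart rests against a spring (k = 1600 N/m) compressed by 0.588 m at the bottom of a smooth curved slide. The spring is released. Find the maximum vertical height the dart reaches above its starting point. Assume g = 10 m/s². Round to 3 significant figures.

h = 5.63 m

Energy conservation from release to the highest point: ½kx² = mgh
h = kx²/(2mg) = (1600)(0.588)²/(2 × 4.91 × 10) = 5.633 m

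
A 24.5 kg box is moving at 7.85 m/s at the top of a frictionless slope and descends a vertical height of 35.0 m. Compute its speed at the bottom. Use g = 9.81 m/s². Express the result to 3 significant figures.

By conservation of mechanical energy, ½mv₀² + mgh = ½mv²
v² = v₀² + 2gh = (7.85)² + 2(9.81)(35.0) = 748.32
v = √748.32 = 27.36 m/s

v = 27.4 m/s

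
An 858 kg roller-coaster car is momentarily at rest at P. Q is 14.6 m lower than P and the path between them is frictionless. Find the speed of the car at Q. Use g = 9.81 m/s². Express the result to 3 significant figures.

Energy conservation between the two points: mgh = ½mv²
v = √(2gh) = √(2 × 9.81 × 14.6) = √286.45 = 16.92 m/s

v = 16.9 m/s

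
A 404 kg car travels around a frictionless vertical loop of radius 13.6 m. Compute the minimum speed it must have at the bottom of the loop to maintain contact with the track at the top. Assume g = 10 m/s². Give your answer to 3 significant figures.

v = 26.1 m/s

At the top: mg = mv_top²/r ⇒ v_top² = gr = 136.0 m²/s²
Energy from bottom to top (height 2r): ½mv_bot² = ½mv_top² + mg(2r)
v_bot² = gr + 4gr = 5gr = 680.0
v_bot = √(5gr) = 26.08 m/s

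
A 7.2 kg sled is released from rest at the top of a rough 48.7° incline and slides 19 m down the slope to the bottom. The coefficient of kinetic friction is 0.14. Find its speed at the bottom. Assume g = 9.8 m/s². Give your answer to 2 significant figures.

Work–energy: mg(L sinθ) − μ_k(mg cosθ)L = ½mv²
mgh = mgL sinθ = (7.2)(9.8)(19)sin48.7° = 1007.2 J
W_f = μ_k mg cosθ · L = (0.14)(7.2)(9.8)cos48.7°·19 = 123.9 J
½mv² = 1007.2 − 123.9 = 883.30 J
v = √(2 × 883.30/7.2) = 15.66 m/s

v = 16 m/s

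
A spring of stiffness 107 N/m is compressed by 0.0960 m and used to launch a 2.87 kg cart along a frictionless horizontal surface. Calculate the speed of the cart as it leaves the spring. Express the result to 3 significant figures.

v = 0.586 m/s

Conservation of energy: ½kx² = ½mv²
v = x√(k/m) = 0.0960 × √(107/2.87) = 0.5862 m/s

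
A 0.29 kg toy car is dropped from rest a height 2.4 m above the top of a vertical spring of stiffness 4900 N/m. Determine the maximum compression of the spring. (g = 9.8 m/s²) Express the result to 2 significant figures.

Let x be the compression. The total drop is H + x, and the car is instantaneously at rest at max compression, so energy conservation gives:
mg(H + x) = ½kx²
½(4900)x² − (0.29)(9.8)x − (0.29)(9.8)(2.4) = 0
2450x² − 2.842x − 6.821 = 0
x = [2.842 + √(8.077 + 66844)]/(2 × 2450) = 0.05335 m

x = 0.053 m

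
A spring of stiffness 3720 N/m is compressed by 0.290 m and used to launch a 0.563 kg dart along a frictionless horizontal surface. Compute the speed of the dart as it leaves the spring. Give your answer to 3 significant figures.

v = 23.6 m/s

Spring PE converts entirely to kinetic energy: ½kx² = ½mv²
v = x√(k/m) = 0.290 × √(3720/0.563) = 23.57 m/s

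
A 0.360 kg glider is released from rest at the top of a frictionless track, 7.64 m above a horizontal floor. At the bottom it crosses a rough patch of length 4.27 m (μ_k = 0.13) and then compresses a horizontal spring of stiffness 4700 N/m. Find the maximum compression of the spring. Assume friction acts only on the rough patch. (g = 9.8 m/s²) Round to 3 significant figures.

x = 0.103 m

Initial energy: E₁ = mgh = (0.360)(9.8)(7.64) = 26.954 J
Friction removes W_f = μ_k mg d = (0.13)(0.360)(9.8)(4.27) = 1.958 J
Energy reaching the spring: E = 26.954 − 1.958 = 24.996 J
At max compression ½kx² = E ⇒ x = √(2E/k) = √(2 × 24.996/4700) = 0.1031 m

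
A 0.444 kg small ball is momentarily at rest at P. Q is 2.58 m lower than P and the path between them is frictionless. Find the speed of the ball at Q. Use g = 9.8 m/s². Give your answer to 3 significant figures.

By conservation of mechanical energy, mgh = ½mv²
v = √(2gh) = √(2 × 9.8 × 2.58) = √50.568 = 7.111 m/s

v = 7.11 m/s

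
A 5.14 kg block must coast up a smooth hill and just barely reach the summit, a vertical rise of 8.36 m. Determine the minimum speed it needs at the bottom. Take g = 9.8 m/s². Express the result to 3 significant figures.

v = 12.8 m/s

At the top it is momentarily at rest, so all KE converts to PE: ½mv² = mgh
v = √(2gh) = √(2 × 9.8 × 8.36) = 12.80 m/s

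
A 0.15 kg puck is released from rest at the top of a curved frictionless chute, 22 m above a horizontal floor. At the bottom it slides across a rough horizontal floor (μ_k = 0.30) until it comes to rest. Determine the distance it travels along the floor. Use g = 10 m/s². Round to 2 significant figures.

Energy at the top = energy at the end + work done against friction:
At rest all PE has been dissipated by friction: mgh = μ_k m g d
d = h/μ_k = 22/0.30 = 73.33 m

d = 73 m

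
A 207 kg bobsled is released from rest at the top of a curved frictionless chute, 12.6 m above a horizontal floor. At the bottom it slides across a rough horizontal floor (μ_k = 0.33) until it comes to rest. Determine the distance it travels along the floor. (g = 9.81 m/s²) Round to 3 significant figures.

d = 38.2 m

Applying the work–energy principle:
At rest all PE has been dissipated by friction: mgh = μ_k m g d
d = h/μ_k = 12.6/0.33 = 38.18 m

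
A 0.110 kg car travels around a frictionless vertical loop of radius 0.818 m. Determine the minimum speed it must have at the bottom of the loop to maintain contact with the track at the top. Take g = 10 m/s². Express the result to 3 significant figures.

At the top: mg = mv_top²/r ⇒ v_top² = gr = 8.180 m²/s²
Energy from bottom to top (height 2r): ½mv_bot² = ½mv_top² + mg(2r)
v_bot² = gr + 4gr = 5gr = 40.90
v_bot = √(5gr) = 6.395 m/s

v = 6.40 m/s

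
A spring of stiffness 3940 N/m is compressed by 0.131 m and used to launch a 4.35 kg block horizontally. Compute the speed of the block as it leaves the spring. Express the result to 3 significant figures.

Spring PE converts entirely to kinetic energy: ½kx² = ½mv²
v = x√(k/m) = 0.131 × √(3940/4.35) = 3.943 m/s

v = 3.94 m/s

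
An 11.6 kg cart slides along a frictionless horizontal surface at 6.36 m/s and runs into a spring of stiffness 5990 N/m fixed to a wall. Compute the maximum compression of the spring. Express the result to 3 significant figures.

Conservation of energy between contact and max compression: ½mv² = ½kx²
x = v√(m/k) = 6.36 × √(11.6/5990) = 0.2799 m

x = 0.280 m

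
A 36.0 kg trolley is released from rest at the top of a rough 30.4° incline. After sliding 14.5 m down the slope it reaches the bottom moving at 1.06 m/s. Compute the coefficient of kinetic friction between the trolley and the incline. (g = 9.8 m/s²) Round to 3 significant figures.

mgh = ½mv² + μ_k (mg cosθ) L, with h = L sinθ
mgL sinθ = 2588.7 J; ½mv² = 20.225 J
W_f = 2588.7 − 20.225 = 2568 J
μ_k = W_f/(mg cosθ · L) = 2568/(304.3 × 14.5) = 0.5821

μ_k = 0.582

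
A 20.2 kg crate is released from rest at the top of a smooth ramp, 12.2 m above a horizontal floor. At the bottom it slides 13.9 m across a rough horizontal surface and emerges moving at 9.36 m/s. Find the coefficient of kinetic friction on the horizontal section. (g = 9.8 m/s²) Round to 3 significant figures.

μ_k = 0.556

Applying the work–energy principle:
mgh = ½mv² + μ_k m g d
mgh = 2415.1 J; ½mv² = 884.86 J
W_f = 2415.1 − 884.86 = 1530 J
μ_k = W_f/(mg·d) = 1530/(198.0 × 13.9) = 0.5561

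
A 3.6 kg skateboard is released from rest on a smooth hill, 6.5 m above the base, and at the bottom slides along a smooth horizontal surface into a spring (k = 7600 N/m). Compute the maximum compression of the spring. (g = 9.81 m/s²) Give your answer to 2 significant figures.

At max compression the skateboard is momentarily at rest: mgh = ½kx²
x = √(2mgh/k) = √(2 × 3.6 × 9.81 × 6.5 / 7600) = 0.2458 m

x = 0.25 m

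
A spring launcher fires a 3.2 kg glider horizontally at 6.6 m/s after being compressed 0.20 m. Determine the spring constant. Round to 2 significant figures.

k = 3500 N/m

½kx² = ½mv²
k = mv²/x² = (3.2)(6.6)²/(0.20)² = 3485 N/m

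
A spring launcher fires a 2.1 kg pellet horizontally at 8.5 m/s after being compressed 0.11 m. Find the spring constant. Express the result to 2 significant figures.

Energy stored in the spring equals the launch KE: ½kx² = ½mv²
k = mv²/x² = (2.1)(8.5)²/(0.11)² = 12539 N/m

k = 13000 N/m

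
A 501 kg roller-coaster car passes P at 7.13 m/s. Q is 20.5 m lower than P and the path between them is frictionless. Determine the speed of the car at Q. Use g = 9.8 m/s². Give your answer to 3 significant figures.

v = 21.3 m/s

Mechanical energy is conserved (no friction): ½mv₀² + mgh = ½mv²
v² = v₀² + 2gh = (7.13)² + 2(9.8)(20.5) = 452.64
v = √452.64 = 21.28 m/s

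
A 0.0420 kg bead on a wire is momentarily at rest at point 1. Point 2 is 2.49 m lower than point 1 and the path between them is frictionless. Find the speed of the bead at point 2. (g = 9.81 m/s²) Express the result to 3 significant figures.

v = 6.99 m/s

Mechanical energy is conserved (no friction): mgh = ½mv²
The mass cancels from both sides.
v = √(2gh) = √(2 × 9.81 × 2.49) = √48.854 = 6.990 m/s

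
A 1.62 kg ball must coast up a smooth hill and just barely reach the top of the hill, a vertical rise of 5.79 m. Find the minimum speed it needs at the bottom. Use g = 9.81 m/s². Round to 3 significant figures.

At the top it is momentarily at rest, so all KE converts to PE: ½mv² = mgh
v = √(2gh) = √(2 × 9.81 × 5.79) = 10.66 m/s

v = 10.7 m/s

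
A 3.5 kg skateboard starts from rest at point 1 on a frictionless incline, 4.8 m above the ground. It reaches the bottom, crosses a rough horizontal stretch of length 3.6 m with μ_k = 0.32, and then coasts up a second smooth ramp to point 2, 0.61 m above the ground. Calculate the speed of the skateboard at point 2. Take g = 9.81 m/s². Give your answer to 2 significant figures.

v = 7.7 m/s

Energy at 1: mgh₁ = (3.5)(9.81)(4.8) = 164.81 J
Friction loss: W_f = μ_k mg d = 39.55 J
At 2: ½mv² + mgh₂ = mgh₁ − W_f
½mv² = 164.81 − 39.55 − 20.944 = 104.31 J
v = √(2 × 104.31/3.5) = 7.720 m/s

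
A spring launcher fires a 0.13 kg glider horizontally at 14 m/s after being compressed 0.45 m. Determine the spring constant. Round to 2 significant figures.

k = 130 N/m

½kx² = ½mv²
k = mv²/x² = (0.13)(14)²/(0.45)² = 125.8 N/m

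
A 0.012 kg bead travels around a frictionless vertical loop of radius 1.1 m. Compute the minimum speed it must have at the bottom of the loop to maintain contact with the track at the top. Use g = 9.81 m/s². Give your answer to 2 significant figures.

v = 7.3 m/s

At the top: mg = mv_top²/r ⇒ v_top² = gr = 10.79 m²/s²
Energy from bottom to top (height 2r): ½mv_bot² = ½mv_top² + mg(2r)
v_bot² = gr + 4gr = 5gr = 53.96
v_bot = √(5gr) = 7.345 m/s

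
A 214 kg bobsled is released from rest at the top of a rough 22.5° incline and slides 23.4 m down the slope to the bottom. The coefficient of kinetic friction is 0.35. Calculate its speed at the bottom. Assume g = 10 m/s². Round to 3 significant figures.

v = 5.27 m/s

Energy: mgh = ½mv² + W_f, with h = L sinθ and W_f = μ_k (mg cosθ) L
mgh = mgL sinθ = (214)(10)(23.4)sin22.5° = 19163 J
W_f = μ_k mg cosθ · L = (0.35)(214)(10)cos22.5°·23.4 = 16192 J
½mv² = 19163 − 16192 = 2970.8 J
v = √(2 × 2970.8/214) = 5.269 m/s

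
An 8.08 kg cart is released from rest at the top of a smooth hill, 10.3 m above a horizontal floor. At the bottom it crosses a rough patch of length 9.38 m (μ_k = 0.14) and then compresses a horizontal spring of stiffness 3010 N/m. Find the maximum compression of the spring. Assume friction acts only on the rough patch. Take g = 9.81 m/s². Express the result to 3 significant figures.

x = 0.688 m

Initial energy: E₁ = mgh = (8.08)(9.81)(10.3) = 816.43 J
Friction removes W_f = μ_k mg d = (0.14)(8.08)(9.81)(9.38) = 104.1 J
Energy reaching the spring: E = 816.43 − 104.1 = 712.34 J
At max compression ½kx² = E ⇒ x = √(2E/k) = √(2 × 712.34/3010) = 0.6880 m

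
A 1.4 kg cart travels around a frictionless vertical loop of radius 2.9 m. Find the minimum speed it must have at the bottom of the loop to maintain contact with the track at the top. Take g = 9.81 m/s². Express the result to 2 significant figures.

At the top: mg = mv_top²/r ⇒ v_top² = gr = 28.45 m²/s²
Energy from bottom to top (height 2r): ½mv_bot² = ½mv_top² + mg(2r)
v_bot² = gr + 4gr = 5gr = 142.2
v_bot = √(5gr) = 11.93 m/s

v = 12 m/s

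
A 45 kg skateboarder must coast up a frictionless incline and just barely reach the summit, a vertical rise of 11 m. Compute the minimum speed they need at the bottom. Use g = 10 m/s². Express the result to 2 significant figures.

At the top they are momentarily at rest, so all KE converts to PE: ½mv² = mgh
v = √(2gh) = √(2 × 10 × 11) = 14.83 m/s

v = 15 m/s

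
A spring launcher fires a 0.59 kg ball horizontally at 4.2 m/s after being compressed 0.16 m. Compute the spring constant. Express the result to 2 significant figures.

k = 410 N/m

½kx² = ½mv²
k = mv²/x² = (0.59)(4.2)²/(0.16)² = 406.5 N/m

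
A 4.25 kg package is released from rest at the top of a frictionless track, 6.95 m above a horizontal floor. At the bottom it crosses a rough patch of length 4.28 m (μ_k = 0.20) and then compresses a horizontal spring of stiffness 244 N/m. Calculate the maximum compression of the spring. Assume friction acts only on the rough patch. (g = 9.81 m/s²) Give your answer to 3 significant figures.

Initial energy: E₁ = mgh = (4.25)(9.81)(6.95) = 289.76 J
Friction removes W_f = μ_k mg d = (0.20)(4.25)(9.81)(4.28) = 35.69 J
Energy reaching the spring: E = 289.76 − 35.69 = 254.07 J
At max compression ½kx² = E ⇒ x = √(2E/k) = √(2 × 254.07/244) = 1.443 m

x = 1.44 m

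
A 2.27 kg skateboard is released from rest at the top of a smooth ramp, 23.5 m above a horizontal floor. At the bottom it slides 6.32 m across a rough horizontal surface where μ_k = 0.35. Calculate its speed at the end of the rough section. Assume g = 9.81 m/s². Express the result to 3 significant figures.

v = 20.4 m/s

Energy at the top = energy at the end + work done against friction:
mgh = ½mv² + μ_k m g d
W_f = μ_k mg d = (0.35)(2.27)(9.81)(6.32) = 49.26 J
½mv² = mgh − W_f = 523.31 − 49.26 = 474.06 J
v = √(2 × 474.06/2.27) = 20.44 m/s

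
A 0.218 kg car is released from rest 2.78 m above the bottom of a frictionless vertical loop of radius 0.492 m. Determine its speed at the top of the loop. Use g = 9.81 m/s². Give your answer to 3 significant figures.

Energy conservation: mgh = ½mv_top² + mg(2r)
v_top² = 2g(h − 2r) = 2(9.81)(2.78 − 0.9840) = 35.24
v_top = 5.936 m/s

v = 5.94 m/s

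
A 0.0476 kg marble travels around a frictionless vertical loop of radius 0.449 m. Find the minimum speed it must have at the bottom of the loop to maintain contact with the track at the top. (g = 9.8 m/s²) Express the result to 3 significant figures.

At the top: mg = mv_top²/r ⇒ v_top² = gr = 4.400 m²/s²
Energy from bottom to top (height 2r): ½mv_bot² = ½mv_top² + mg(2r)
v_bot² = gr + 4gr = 5gr = 22.00
v_bot = √(5gr) = 4.691 m/s

v = 4.69 m/s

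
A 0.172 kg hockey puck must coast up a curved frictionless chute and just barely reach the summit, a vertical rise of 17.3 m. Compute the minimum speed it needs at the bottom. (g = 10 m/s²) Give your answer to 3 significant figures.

At the top it is momentarily at rest, so all KE converts to PE: ½mv² = mgh
v = √(2gh) = √(2 × 10 × 17.3) = 18.60 m/s

v = 18.6 m/s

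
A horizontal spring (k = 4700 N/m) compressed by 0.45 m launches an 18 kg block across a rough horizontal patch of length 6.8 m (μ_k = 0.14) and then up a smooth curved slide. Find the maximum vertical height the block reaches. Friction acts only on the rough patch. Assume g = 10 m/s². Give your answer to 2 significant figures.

h = 1.7 m

Spring energy: E₀ = ½kx² = ½(4700)(0.45)² = 475.88 J
Friction: W_f = μ_k mg d = (0.14)(18)(10)(6.8) = 171.4 J
Energy at base of ramp: E = 475.88 − 171.4 = 304.51 J
At max height all remaining energy is PE: mgh = E ⇒ h = E/(mg) = 304.51/(18 × 10) = 1.692 m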